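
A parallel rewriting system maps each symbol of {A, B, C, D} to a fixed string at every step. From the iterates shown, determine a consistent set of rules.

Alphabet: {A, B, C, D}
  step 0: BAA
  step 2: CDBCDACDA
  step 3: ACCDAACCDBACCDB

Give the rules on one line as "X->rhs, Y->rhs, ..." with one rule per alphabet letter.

A->DB, B->DA, C->AC, D->C

  step 2 ⇒ step 3: CDBCDACDA ⇒ AC·C·DA·AC·C·DB·AC·C·DB
    A ↦ DB
    B ↦ DA
    C ↦ AC
    D ↦ C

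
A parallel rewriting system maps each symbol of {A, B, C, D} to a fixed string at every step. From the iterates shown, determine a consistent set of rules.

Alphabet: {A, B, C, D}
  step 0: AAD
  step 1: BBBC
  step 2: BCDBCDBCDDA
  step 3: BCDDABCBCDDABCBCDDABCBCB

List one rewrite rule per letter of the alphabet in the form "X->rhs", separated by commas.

A->B, B->BCD, C->DA, D->BC

  step 2 ⇒ step 3: BCDBCDBCDDA ⇒ BCD·DA·BC·BCD·DA·BC·BCD·DA·BC·BC·B
    A ↦ B
    B ↦ BCD
    C ↦ DA
    D ↦ BC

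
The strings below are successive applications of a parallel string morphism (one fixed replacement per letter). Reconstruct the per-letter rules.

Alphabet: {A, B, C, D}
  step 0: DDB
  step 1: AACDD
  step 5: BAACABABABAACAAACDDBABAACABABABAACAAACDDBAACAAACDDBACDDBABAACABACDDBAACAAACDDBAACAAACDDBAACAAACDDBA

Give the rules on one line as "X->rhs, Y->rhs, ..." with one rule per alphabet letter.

  step 0 ⇒ step 1: DDB ⇒ A·A·CDD
    B ↦ CDD
    D ↦ A
    A ↦ BA  (constrained at step 1)
    C ↦ ACA  (constrained at step 1)

A->BA, B->CDD, C->ACA, D->A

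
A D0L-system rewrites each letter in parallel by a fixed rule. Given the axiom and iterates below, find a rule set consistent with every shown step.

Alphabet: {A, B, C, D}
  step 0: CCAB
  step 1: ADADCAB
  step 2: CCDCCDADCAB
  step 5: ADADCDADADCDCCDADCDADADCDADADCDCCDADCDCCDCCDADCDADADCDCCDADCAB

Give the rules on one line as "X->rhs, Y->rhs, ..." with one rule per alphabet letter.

A->C, B->AB, C->AD, D->CD

  step 1 ⇒ step 2: ADADCAB ⇒ C·CD·C·CD·AD·C·AB
    A ↦ C
    B ↦ AB
    C ↦ AD
    D ↦ CD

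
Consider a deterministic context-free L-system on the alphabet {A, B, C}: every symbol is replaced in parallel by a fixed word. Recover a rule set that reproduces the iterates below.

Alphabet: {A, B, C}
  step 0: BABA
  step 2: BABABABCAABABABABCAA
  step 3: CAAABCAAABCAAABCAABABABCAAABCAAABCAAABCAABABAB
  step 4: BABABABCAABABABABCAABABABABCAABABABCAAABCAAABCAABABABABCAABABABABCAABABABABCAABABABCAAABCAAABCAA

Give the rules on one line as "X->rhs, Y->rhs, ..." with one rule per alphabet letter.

  step 3 ⇒ step 4: CAAABCAAABCAAABCAABABABCAAABCAAABCAAABCAABABAB ⇒ B·AB·AB·AB·CAA·B·AB·AB·AB·CAA·B·AB·AB·AB·CAA·B·AB·AB·CAA·AB·CAA·AB·CAA·B·AB·AB·AB·CAA·B·AB·AB·AB·CAA·B·AB·AB·AB·CAA·B·AB·AB·CAA·AB·CAA·AB·CAA
    A ↦ AB
    B ↦ CAA
    C ↦ B

A->AB, B->CAA, C->B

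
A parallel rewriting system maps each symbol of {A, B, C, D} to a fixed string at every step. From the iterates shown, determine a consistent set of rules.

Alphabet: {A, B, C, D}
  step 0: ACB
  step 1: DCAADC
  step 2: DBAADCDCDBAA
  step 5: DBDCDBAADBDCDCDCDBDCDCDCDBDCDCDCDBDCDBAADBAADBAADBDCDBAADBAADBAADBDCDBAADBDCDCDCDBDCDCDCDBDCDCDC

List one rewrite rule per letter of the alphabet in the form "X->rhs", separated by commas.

  step 1 ⇒ step 2: DCAADC ⇒ DB·AA·DC·DC·DB·AA
    A ↦ DC
    C ↦ AA
    D ↦ DB
  step 0 ⇒ step 1: ACB ⇒ DC·AA·DC
    B ↦ DC

A->DC, B->DC, C->AA, D->DB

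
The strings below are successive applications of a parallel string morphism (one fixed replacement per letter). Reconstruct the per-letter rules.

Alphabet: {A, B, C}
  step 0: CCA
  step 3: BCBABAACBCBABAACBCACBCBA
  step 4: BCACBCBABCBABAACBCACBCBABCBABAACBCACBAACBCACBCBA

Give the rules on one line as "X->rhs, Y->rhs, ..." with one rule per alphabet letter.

  step 3 ⇒ step 4: BCBABAACBCBABAACBCACBCBA ⇒ BC·AC·BC·BA·BC·BA·BA·AC·BC·AC·BC·BA·BC·BA·BA·AC·BC·AC·BA·AC·BC·AC·BC·BA
    A ↦ BA
    B ↦ BC
    C ↦ AC

A->BA, B->BC, C->AC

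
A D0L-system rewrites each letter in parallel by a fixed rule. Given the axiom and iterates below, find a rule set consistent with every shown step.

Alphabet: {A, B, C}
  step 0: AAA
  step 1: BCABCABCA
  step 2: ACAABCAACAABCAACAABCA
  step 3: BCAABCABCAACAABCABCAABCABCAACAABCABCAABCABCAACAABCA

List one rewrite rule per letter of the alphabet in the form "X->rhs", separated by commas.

A->BCA, B->ACA, C->A

  step 2 ⇒ step 3: ACAABCAACAABCAACAABCA ⇒ BCA·A·BCA·BCA·ACA·A·BCA·BCA·A·BCA·BCA·ACA·A·BCA·BCA·A·BCA·BCA·ACA·A·BCA
    A ↦ BCA
    B ↦ ACA
    C ↦ A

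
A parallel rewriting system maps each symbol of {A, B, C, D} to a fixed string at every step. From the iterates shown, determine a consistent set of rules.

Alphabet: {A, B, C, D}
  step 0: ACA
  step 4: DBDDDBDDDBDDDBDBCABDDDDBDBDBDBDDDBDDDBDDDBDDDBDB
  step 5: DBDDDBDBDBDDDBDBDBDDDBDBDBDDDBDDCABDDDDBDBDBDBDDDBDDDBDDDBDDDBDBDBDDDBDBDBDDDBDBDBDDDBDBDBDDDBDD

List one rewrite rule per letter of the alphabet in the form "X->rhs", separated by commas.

A->BD, B->DD, C->CA, D->DB

  step 4 ⇒ step 5: DBDDDBDDDBDDDBDBCABDDDDBDBDBDBDDDBDDDBDDDBDDDBDB ⇒ DB·DD·DB·DB·DB·DD·DB·DB·DB·DD·DB·DB·DB·DD·DB·DD·CA·BD·DD·DB·DB·DB·DB·DD·DB·DD·DB·DD·DB·DD·DB·DB·DB·DD·DB·DB·DB·DD·DB·DB·DB·DD·DB·DB·DB·DD·DB·DD
    A ↦ BD
    B ↦ DD
    C ↦ CA
    D ↦ DB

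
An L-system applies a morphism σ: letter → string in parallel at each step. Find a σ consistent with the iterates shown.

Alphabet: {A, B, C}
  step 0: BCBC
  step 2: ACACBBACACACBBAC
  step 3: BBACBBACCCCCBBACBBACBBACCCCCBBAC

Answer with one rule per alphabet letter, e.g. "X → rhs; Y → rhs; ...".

  step 2 ⇒ step 3: ACACBBACACACBBAC ⇒ BB·AC·BB·AC·CC·CC·BB·AC·BB·AC·BB·AC·CC·CC·BB·AC
    A ↦ BB
    B ↦ CC
    C ↦ AC

A->BB, B->CC, C->AC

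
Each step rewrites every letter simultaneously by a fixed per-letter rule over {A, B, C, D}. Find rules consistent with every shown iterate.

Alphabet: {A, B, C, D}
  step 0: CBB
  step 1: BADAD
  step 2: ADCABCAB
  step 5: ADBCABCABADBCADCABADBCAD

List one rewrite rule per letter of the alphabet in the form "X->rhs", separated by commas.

  step 1 ⇒ step 2: BADAD ⇒ AD·C·AB·C·AB
    A ↦ C
    B ↦ AD
    D ↦ AB
  step 0 ⇒ step 1: CBB ⇒ B·AD·AD
    C ↦ B

A->C, B->AD, C->B, D->AB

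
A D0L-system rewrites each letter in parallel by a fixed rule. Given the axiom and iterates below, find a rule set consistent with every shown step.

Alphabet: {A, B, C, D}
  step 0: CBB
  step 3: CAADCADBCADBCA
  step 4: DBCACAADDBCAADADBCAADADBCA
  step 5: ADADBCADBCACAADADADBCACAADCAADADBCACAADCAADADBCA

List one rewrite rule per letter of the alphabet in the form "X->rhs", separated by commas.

A->CA, B->A, C->DB, D->AD

  step 4 ⇒ step 5: DBCACAADDBCAADADBCAADADBCA ⇒ AD·A·DB·CA·DB·CA·CA·AD·AD·A·DB·CA·CA·AD·CA·AD·A·DB·CA·CA·AD·CA·AD·A·DB·CA
    A ↦ CA
    B ↦ A
    C ↦ DB
    D ↦ AD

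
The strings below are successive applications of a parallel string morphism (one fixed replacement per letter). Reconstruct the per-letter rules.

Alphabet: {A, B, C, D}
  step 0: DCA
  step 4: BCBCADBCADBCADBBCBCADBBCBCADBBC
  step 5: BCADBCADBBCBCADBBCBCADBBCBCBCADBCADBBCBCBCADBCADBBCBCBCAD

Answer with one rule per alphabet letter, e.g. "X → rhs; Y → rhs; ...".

  step 4 ⇒ step 5: BCBCADBCADBCADBBCBCADBBCBCADBBC ⇒ BC·AD·BC·AD·BB·C·BC·AD·BB·C·BC·AD·BB·C·BC·BC·AD·BC·AD·BB·C·BC·BC·AD·BC·AD·BB·C·BC·BC·AD
    A ↦ BB
    B ↦ BC
    C ↦ AD
    D ↦ C

A->BB, B->BC, C->AD, D->C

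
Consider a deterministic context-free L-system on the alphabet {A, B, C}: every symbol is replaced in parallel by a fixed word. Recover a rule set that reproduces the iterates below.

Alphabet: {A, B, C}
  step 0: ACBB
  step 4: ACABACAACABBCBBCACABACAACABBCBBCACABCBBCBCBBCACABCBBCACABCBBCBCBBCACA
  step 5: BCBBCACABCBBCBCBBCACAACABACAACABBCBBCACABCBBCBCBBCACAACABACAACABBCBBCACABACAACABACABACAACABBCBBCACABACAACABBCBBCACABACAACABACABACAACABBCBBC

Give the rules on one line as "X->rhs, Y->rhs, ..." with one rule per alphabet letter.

  step 4 ⇒ step 5: ACABACAACABBCBBCACABACAACABBCBBCACABCBBCBCBBCACABCBBCACABCBBCBCBBCACA ⇒ BC·B·BC·ACA·BC·B·BC·BC·B·BC·ACA·ACA·B·ACA·ACA·B·BC·B·BC·ACA·BC·B·BC·BC·B·BC·ACA·ACA·B·ACA·ACA·B·BC·B·BC·ACA·B·ACA·ACA·B·ACA·B·ACA·ACA·B·BC·B·BC·ACA·B·ACA·ACA·B·BC·B·BC·ACA·B·ACA·ACA·B·ACA·B·ACA·ACA·B·BC·B·BC
    A ↦ BC
    B ↦ ACA
    C ↦ B

A->BC, B->ACA, C->B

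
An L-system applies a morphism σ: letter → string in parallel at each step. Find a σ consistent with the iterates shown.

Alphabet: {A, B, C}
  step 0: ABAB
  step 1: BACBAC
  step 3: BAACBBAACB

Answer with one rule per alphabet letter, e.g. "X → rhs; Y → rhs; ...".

A->B, B->AC, C->A

  step 0 ⇒ step 1: ABAB ⇒ B·AC·B·AC
    A ↦ B
    B ↦ AC
    C ↦ A  (constrained at step 1)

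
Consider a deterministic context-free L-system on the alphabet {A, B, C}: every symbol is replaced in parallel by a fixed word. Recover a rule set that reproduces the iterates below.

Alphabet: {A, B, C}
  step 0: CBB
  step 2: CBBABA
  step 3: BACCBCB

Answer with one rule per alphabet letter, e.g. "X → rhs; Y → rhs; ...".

  step 2 ⇒ step 3: CBBABA ⇒ BA·C·C·B·C·B
    A ↦ B
    B ↦ C
    C ↦ BA

A->B, B->C, C->BA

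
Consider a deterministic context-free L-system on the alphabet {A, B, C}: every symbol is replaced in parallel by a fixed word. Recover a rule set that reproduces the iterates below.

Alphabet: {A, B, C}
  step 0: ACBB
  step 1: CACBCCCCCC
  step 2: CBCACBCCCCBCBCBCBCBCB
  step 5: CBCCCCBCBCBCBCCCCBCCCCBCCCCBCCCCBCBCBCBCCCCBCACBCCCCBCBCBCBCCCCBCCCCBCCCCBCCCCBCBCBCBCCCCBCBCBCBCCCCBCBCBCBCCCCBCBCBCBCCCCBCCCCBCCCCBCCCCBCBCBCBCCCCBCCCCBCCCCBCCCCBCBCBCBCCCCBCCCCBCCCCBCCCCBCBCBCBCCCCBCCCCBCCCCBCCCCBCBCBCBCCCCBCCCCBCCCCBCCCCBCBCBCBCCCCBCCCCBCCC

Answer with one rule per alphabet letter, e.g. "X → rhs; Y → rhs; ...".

  step 1 ⇒ step 2: CACBCCCCCC ⇒ CB·CA·CB·CCC·CB·CB·CB·CB·CB·CB
    A ↦ CA
    B ↦ CCC
    C ↦ CB

A->CA, B->CCC, C->CB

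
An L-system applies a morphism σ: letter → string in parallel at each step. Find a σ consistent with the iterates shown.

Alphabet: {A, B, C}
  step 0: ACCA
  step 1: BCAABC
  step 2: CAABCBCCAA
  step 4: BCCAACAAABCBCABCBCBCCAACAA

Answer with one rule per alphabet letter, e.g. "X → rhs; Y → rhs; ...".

  step 1 ⇒ step 2: BCAABC ⇒ CA·A·BC·BC·CA·A
    A ↦ BC
    B ↦ CA
    C ↦ A

A->BC, B->CA, C->A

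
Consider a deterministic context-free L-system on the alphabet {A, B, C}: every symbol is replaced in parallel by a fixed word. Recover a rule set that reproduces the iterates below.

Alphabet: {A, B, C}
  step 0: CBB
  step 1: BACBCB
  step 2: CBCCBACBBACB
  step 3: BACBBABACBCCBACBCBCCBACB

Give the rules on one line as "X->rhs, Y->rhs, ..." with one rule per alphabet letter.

  step 2 ⇒ step 3: CBCCBACBBACB ⇒ BA·CB·BA·BA·CB·CC·BA·CB·CB·CC·BA·CB
    A ↦ CC
    B ↦ CB
    C ↦ BA

A->CC, B->CB, C->BA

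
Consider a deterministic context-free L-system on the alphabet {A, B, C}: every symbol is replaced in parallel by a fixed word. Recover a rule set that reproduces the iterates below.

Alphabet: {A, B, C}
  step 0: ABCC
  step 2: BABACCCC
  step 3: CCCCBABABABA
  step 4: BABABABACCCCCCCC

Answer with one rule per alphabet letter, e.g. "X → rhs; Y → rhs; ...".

A->C, B->C, C->BA

  step 3 ⇒ step 4: CCCCBABABABA ⇒ BA·BA·BA·BA·C·C·C·C·C·C·C·C
    A ↦ C
    B ↦ C
    C ↦ BA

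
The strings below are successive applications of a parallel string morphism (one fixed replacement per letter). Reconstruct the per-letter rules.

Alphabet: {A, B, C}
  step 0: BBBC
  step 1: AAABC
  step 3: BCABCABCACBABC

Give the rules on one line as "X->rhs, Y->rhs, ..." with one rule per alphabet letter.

  step 0 ⇒ step 1: BBBC ⇒ A·A·A·BC
    B ↦ A
    C ↦ BC
    A ↦ CB  (constrained at step 1)

A->CB, B->A, C->BC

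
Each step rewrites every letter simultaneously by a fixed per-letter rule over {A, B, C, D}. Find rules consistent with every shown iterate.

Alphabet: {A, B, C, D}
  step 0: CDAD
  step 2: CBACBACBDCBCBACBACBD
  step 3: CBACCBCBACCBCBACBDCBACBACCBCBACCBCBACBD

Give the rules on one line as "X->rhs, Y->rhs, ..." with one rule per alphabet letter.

  step 2 ⇒ step 3: CBACBACBDCBCBACBACBD ⇒ CB·A·CCB·CB·A·CCB·CB·A·CBD·CB·A·CB·A·CCB·CB·A·CCB·CB·A·CBD
    A ↦ CCB
    B ↦ A
    C ↦ CB
    D ↦ CBD

A->CCB, B->A, C->CB, D->CBD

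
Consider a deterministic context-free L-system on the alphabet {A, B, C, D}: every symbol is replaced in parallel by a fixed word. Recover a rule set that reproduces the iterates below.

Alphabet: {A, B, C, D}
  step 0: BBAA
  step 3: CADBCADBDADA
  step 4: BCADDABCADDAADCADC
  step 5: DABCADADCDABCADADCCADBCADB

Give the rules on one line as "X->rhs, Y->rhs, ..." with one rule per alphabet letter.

A->C, B->DA, C->B, D->AD

  step 4 ⇒ step 5: BCADDABCADDAADCADC ⇒ DA·B·C·AD·AD·C·DA·B·C·AD·AD·C·C·AD·B·C·AD·B
    A ↦ C
    B ↦ DA
    C ↦ B
    D ↦ AD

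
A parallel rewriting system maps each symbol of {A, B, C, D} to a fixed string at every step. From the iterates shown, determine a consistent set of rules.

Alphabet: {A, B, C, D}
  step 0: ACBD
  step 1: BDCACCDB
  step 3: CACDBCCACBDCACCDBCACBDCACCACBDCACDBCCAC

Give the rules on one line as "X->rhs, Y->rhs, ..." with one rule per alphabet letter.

  step 0 ⇒ step 1: ACBD ⇒ BD·CAC·C·DB
    A ↦ BD
    B ↦ C
    C ↦ CAC
    D ↦ DB

A->BD, B->C, C->CAC, D->DB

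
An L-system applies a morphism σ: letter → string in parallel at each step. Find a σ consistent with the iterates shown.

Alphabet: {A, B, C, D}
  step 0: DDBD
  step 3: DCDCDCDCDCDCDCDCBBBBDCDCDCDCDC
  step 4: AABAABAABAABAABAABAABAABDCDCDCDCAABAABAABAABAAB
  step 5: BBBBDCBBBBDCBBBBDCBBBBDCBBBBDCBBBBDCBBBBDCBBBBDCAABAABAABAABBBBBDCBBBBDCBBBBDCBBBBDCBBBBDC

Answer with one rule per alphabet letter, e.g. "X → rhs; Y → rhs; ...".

A->BB, B->DC, C->B, D->AA

  step 4 ⇒ step 5: AABAABAABAABAABAABAABAABDCDCDCDCAABAABAABAABAAB ⇒ BB·BB·DC·BB·BB·DC·BB·BB·DC·BB·BB·DC·BB·BB·DC·BB·BB·DC·BB·BB·DC·BB·BB·DC·AA·B·AA·B·AA·B·AA·B·BB·BB·DC·BB·BB·DC·BB·BB·DC·BB·BB·DC·BB·BB·DC
    A ↦ BB
    B ↦ DC
    C ↦ B
    D ↦ AA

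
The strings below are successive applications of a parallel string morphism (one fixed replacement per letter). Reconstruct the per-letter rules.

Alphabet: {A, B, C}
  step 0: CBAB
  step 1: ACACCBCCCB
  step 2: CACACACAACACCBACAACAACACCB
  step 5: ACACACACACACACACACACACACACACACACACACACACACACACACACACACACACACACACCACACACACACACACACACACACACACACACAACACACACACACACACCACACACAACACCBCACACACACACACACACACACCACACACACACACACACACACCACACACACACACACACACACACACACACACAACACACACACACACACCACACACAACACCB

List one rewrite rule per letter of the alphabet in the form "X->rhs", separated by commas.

A->C, B->CCB, C->ACA

  step 1 ⇒ step 2: ACACCBCCCB ⇒ C·ACA·C·ACA·ACA·CCB·ACA·ACA·ACA·CCB
    A ↦ C
    B ↦ CCB
    C ↦ ACA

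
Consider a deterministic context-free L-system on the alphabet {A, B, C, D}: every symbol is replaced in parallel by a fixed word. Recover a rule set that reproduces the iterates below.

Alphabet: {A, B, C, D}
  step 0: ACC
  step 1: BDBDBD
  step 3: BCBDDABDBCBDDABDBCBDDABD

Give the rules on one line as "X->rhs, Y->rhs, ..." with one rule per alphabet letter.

  step 0 ⇒ step 1: ACC ⇒ BD·BD·BD
    A ↦ BD
    C ↦ BD
    B ↦ BC  (constrained at step 1)
    D ↦ DA  (constrained at step 1)

A->BD, B->BC, C->BD, D->DA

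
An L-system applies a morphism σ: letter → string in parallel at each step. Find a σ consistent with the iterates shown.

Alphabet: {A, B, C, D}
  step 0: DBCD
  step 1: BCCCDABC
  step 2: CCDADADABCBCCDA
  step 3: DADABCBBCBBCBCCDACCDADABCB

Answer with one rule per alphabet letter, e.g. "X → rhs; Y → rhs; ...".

  step 2 ⇒ step 3: CCDADADABCBCCDA ⇒ DA·DA·BC·B·BC·B·BC·B·CC·DA·CC·DA·DA·BC·B
    A ↦ B
    B ↦ CC
    C ↦ DA
    D ↦ BC

A->B, B->CC, C->DA, D->BC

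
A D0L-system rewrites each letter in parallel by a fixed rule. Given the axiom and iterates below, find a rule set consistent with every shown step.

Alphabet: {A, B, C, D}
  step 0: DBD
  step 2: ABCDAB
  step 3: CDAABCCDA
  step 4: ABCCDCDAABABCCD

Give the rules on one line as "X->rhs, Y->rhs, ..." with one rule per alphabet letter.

A->CD, B->A, C->AB, D->C

  step 3 ⇒ step 4: CDAABCCDA ⇒ AB·C·CD·CD·A·AB·AB·C·CD
    A ↦ CD
    B ↦ A
    C ↦ AB
    D ↦ C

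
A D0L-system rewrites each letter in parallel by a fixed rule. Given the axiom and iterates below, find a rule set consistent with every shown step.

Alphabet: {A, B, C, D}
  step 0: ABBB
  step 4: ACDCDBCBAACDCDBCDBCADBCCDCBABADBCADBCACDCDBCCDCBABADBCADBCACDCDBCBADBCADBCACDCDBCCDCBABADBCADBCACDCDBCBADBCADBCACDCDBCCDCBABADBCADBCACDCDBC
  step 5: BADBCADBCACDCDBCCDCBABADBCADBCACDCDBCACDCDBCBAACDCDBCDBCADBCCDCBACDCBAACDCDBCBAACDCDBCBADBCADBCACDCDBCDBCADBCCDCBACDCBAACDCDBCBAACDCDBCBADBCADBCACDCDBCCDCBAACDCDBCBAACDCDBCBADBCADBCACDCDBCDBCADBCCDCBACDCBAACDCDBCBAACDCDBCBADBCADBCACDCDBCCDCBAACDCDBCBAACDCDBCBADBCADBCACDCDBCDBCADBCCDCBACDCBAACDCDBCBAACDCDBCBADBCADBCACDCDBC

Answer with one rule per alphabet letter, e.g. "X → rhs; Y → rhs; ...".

  step 4 ⇒ step 5: ACDCDBCBAACDCDBCDBCADBCCDCBABADBCADBCACDCDBCCDCBABADBCADBCACDCDBCBADBCADBCACDCDBCCDCBABADBCADBCACDCDBCBADBCADBCACDCDBCCDCBABADBCADBCACDCDBC ⇒ BA·DBC·A·DBC·A·CDC·DBC·CDC·BA·BA·DBC·A·DBC·A·CDC·DBC·A·CDC·DBC·BA·A·CDC·DBC·DBC·A·DBC·CDC·BA·CDC·BA·A·CDC·DBC·BA·A·CDC·DBC·BA·DBC·A·DBC·A·CDC·DBC·DBC·A·DBC·CDC·BA·CDC·BA·A·CDC·DBC·BA·A·CDC·DBC·BA·DBC·A·DBC·A·CDC·DBC·CDC·BA·A·CDC·DBC·BA·A·CDC·DBC·BA·DBC·A·DBC·A·CDC·DBC·DBC·A·DBC·CDC·BA·CDC·BA·A·CDC·DBC·BA·A·CDC·DBC·BA·DBC·A·DBC·A·CDC·DBC·CDC·BA·A·CDC·DBC·BA·A·CDC·DBC·BA·DBC·A·DBC·A·CDC·DBC·DBC·A·DBC·CDC·BA·CDC·BA·A·CDC·DBC·BA·A·CDC·DBC·BA·DBC·A·DBC·A·CDC·DBC
    A ↦ BA
    B ↦ CDC
    C ↦ DBC
    D ↦ A

A->BA, B->CDC, C->DBC, D->A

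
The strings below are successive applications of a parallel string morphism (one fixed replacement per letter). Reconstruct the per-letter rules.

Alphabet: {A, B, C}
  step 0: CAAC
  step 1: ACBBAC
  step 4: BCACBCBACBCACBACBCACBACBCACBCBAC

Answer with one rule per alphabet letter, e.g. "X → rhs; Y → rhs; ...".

  step 0 ⇒ step 1: CAAC ⇒ AC·B·B·AC
    A ↦ B
    C ↦ AC
    B ↦ BC  (constrained at step 1)

A->B, B->BC, C->AC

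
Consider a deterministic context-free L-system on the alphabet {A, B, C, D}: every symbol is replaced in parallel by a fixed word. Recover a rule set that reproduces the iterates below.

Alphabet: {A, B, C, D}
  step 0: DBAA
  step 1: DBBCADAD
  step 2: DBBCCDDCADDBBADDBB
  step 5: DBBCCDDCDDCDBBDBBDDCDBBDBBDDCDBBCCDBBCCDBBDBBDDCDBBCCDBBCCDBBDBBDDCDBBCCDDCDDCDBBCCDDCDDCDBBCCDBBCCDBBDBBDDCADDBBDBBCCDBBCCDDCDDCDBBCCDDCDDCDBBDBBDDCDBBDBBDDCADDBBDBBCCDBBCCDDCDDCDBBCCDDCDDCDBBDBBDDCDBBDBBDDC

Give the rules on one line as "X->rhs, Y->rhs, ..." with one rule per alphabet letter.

A->AD, B->C, C->DDC, D->DBB

  step 1 ⇒ step 2: DBBCADAD ⇒ DBB·C·C·DDC·AD·DBB·AD·DBB
    A ↦ AD
    B ↦ C
    C ↦ DDC
    D ↦ DBB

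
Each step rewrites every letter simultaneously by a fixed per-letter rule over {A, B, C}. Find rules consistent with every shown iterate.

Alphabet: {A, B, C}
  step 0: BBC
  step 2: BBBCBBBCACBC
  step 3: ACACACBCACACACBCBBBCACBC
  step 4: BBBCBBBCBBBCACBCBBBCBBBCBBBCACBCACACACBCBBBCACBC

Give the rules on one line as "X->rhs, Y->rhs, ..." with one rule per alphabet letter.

A->BB, B->AC, C->BC

  step 3 ⇒ step 4: ACACACBCACACACBCBBBCACBC ⇒ BB·BC·BB·BC·BB·BC·AC·BC·BB·BC·BB·BC·BB·BC·AC·BC·AC·AC·AC·BC·BB·BC·AC·BC
    A ↦ BB
    B ↦ AC
    C ↦ BC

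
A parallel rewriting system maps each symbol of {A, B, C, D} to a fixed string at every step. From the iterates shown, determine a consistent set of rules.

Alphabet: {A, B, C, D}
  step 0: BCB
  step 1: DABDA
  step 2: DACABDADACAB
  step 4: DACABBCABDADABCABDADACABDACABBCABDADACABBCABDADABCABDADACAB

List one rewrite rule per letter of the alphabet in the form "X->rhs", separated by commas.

A->CAB, B->DA, C->B, D->DA

  step 1 ⇒ step 2: DABDA ⇒ DA·CAB·DA·DA·CAB
    A ↦ CAB
    B ↦ DA
    D ↦ DA
  step 0 ⇒ step 1: BCB ⇒ DA·B·DA
    C ↦ B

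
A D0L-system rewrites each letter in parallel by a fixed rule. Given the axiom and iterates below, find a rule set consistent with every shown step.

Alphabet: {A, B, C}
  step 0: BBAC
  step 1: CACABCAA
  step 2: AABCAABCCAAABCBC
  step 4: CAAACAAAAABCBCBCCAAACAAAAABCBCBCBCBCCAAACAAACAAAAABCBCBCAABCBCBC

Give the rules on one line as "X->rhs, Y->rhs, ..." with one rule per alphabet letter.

  step 1 ⇒ step 2: CACABCAA ⇒ AA·BC·AA·BC·CA·AA·BC·BC
    A ↦ BC
    B ↦ CA
    C ↦ AA

A->BC, B->CA, C->AA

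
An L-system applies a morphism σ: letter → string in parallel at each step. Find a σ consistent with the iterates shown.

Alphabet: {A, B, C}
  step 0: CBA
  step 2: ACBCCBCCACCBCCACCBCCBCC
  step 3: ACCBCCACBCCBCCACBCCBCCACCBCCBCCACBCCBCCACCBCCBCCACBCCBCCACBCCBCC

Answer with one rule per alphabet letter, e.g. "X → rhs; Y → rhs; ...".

  step 2 ⇒ step 3: ACBCCBCCACCBCCACCBCCBCC ⇒ ACC·BCC·AC·BCC·BCC·AC·BCC·BCC·ACC·BCC·BCC·AC·BCC·BCC·ACC·BCC·BCC·AC·BCC·BCC·AC·BCC·BCC
    A ↦ ACC
    B ↦ AC
    C ↦ BCC

A->ACC, B->AC, C->BCC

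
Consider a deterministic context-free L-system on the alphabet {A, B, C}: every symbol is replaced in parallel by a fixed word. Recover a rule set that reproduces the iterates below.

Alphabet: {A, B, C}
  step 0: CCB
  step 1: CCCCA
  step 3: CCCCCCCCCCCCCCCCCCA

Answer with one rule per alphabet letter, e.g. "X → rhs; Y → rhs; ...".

A->CB, B->A, C->CC

  step 0 ⇒ step 1: CCB ⇒ CC·CC·A
    B ↦ A
    C ↦ CC
    A ↦ CB  (constrained at step 1)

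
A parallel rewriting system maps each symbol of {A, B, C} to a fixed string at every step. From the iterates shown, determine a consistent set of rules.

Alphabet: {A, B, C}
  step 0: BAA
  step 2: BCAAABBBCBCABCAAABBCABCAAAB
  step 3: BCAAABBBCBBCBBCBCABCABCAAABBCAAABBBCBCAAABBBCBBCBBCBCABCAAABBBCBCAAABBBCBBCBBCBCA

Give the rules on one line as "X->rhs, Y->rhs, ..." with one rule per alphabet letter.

  step 2 ⇒ step 3: BCAAABBBCBCABCAAABBCABCAAAB ⇒ BCA·AAB·BBC·BBC·BBC·BCA·BCA·BCA·AAB·BCA·AAB·BBC·BCA·AAB·BBC·BBC·BBC·BCA·BCA·AAB·BBC·BCA·AAB·BBC·BBC·BBC·BCA
    A ↦ BBC
    B ↦ BCA
    C ↦ AAB

A->BBC, B->BCA, C->AAB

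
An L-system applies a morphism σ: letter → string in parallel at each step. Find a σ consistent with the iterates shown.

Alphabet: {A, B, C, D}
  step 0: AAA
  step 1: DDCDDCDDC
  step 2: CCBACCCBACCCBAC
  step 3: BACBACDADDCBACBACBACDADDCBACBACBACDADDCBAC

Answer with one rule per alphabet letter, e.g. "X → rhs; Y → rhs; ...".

A->DDC, B->DA, C->BAC, D->C

  step 2 ⇒ step 3: CCBACCCBACCCBAC ⇒ BAC·BAC·DA·DDC·BAC·BAC·BAC·DA·DDC·BAC·BAC·BAC·DA·DDC·BAC
    A ↦ DDC
    B ↦ DA
    C ↦ BAC
  step 1 ⇒ step 2: DDCDDCDDC ⇒ C·C·BAC·C·C·BAC·C·C·BAC
    D ↦ C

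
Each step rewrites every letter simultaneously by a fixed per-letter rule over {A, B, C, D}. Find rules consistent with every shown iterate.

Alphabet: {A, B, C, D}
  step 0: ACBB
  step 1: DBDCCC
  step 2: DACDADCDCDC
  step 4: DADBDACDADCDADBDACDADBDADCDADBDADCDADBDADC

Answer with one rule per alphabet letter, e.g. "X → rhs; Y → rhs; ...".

  step 1 ⇒ step 2: DBDCCC ⇒ DA·C·DA·DC·DC·DC
    B ↦ C
    C ↦ DC
    D ↦ DA
  step 0 ⇒ step 1: ACBB ⇒ DB·DC·C·C
    A ↦ DB

A->DB, B->C, C->DC, D->DA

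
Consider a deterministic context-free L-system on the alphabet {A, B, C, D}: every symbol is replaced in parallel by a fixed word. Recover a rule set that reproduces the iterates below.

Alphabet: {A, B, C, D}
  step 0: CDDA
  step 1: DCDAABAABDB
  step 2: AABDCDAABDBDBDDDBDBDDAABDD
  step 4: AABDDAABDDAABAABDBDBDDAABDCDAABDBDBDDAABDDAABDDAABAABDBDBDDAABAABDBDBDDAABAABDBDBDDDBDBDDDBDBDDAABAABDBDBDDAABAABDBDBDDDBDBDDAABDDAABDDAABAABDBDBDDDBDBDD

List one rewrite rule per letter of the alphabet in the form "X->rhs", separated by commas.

  step 1 ⇒ step 2: DCDAABAABDB ⇒ AAB·DCD·AAB·DB·DB·DD·DB·DB·DD·AAB·DD
    A ↦ DB
    B ↦ DD
    C ↦ DCD
    D ↦ AAB

A->DB, B->DD, C->DCD, D->AAB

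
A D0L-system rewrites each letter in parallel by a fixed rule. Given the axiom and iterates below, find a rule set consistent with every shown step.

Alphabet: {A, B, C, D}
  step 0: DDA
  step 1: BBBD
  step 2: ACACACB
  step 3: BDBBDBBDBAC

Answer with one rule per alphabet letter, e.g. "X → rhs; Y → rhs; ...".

  step 2 ⇒ step 3: ACACACB ⇒ BD·B·BD·B·BD·B·AC
    A ↦ BD
    B ↦ AC
    C ↦ B
  step 0 ⇒ step 1: DDA ⇒ B·B·BD
    D ↦ B

A->BD, B->AC, C->B, D->B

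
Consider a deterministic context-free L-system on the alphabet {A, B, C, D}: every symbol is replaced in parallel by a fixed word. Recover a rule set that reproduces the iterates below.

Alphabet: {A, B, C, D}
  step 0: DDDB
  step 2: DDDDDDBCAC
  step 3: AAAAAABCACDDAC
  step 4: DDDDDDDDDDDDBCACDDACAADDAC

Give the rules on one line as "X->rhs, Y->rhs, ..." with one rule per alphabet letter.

  step 3 ⇒ step 4: AAAAAABCACDDAC ⇒ DD·DD·DD·DD·DD·DD·BC·AC·DD·AC·A·A·DD·AC
    A ↦ DD
    B ↦ BC
    C ↦ AC
    D ↦ A

A->DD, B->BC, C->AC, D->A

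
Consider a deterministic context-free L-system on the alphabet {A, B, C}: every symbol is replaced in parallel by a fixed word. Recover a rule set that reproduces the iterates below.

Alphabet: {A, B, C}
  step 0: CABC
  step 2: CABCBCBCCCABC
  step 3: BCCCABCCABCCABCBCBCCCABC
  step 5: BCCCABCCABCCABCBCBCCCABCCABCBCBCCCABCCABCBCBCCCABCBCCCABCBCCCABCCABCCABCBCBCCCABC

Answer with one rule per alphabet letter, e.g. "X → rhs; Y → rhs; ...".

  step 2 ⇒ step 3: CABCBCBCCCABC ⇒ BC·C·CA·BC·CA·BC·CA·BC·BC·BC·C·CA·BC
    A ↦ C
    B ↦ CA
    C ↦ BC

A->C, B->CA, C->BC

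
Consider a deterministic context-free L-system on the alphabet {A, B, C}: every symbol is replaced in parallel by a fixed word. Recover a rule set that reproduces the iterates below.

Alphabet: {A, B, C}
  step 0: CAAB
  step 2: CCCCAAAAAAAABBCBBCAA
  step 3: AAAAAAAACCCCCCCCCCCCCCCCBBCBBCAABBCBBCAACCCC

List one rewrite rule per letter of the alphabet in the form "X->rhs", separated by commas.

A->CC, B->BBC, C->AA

  step 2 ⇒ step 3: CCCCAAAAAAAABBCBBCAA ⇒ AA·AA·AA·AA·CC·CC·CC·CC·CC·CC·CC·CC·BBC·BBC·AA·BBC·BBC·AA·CC·CC
    A ↦ CC
    B ↦ BBC
    C ↦ AA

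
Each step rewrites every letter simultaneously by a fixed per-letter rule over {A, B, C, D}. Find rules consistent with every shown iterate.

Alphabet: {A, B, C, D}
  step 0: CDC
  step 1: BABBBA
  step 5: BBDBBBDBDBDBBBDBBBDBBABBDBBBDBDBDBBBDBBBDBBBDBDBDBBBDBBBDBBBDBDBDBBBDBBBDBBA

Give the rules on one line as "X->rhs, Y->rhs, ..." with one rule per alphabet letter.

  step 0 ⇒ step 1: CDC ⇒ BA·BB·BA
    C ↦ BA
    D ↦ BB
    A ↦ C  (constrained at step 1)
    B ↦ DB  (constrained at step 1)

A->C, B->DB, C->BA, D->BB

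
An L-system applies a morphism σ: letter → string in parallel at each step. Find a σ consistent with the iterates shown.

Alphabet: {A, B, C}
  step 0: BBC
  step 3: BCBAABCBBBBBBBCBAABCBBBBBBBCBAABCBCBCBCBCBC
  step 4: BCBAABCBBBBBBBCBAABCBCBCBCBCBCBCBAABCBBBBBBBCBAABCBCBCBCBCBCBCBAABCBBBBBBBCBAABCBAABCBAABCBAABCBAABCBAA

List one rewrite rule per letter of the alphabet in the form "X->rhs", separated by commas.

A->BBB, B->BC, C->BAA

  step 3 ⇒ step 4: BCBAABCBBBBBBBCBAABCBBBBBBBCBAABCBCBCBCBCBC ⇒ BC·BAA·BC·BBB·BBB·BC·BAA·BC·BC·BC·BC·BC·BC·BC·BAA·BC·BBB·BBB·BC·BAA·BC·BC·BC·BC·BC·BC·BC·BAA·BC·BBB·BBB·BC·BAA·BC·BAA·BC·BAA·BC·BAA·BC·BAA·BC·BAA
    A ↦ BBB
    B ↦ BC
    C ↦ BAA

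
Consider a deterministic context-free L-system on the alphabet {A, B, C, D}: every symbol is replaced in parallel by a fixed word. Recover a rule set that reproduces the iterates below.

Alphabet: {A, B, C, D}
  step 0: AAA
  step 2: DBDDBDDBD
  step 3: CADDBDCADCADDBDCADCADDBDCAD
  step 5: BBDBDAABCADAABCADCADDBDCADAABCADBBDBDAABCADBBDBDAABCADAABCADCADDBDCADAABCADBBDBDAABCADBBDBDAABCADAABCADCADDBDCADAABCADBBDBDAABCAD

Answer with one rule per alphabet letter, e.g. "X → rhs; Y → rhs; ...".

A->B, B->DBD, C->AA, D->CAD

  step 2 ⇒ step 3: DBDDBDDBD ⇒ CAD·DBD·CAD·CAD·DBD·CAD·CAD·DBD·CAD
    B ↦ DBD
    D ↦ CAD
    A ↦ B  (constrained at step 0)
    C ↦ AA  (constrained at step 3)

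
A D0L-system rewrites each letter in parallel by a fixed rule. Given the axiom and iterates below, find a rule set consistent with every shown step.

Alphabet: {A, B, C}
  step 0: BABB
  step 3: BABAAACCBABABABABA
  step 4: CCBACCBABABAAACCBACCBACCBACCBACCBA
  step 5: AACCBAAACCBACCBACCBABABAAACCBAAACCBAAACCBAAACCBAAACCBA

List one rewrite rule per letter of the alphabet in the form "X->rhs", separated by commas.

A->BA, B->CC, C->A

  step 4 ⇒ step 5: CCBACCBABABAAACCBACCBACCBACCBACCBA ⇒ A·A·CC·BA·A·A·CC·BA·CC·BA·CC·BA·BA·BA·A·A·CC·BA·A·A·CC·BA·A·A·CC·BA·A·A·CC·BA·A·A·CC·BA
    A ↦ BA
    B ↦ CC
    C ↦ A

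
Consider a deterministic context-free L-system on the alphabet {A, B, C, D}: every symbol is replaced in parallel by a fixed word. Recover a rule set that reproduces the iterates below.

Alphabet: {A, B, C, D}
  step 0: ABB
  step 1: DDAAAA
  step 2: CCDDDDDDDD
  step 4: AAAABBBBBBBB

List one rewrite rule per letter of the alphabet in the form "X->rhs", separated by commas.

A->DD, B->AA, C->B, D->C

  step 1 ⇒ step 2: DDAAAA ⇒ C·C·DD·DD·DD·DD
    A ↦ DD
    D ↦ C
  step 0 ⇒ step 1: ABB ⇒ DD·AA·AA
    B ↦ AA
    C ↦ B  (constrained at step 2)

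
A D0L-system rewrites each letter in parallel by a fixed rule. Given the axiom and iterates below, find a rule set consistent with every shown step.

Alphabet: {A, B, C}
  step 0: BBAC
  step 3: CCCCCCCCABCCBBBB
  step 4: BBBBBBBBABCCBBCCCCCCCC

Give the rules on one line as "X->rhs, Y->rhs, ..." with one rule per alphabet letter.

  step 3 ⇒ step 4: CCCCCCCCABCCBBBB ⇒ B·B·B·B·B·B·B·B·AB·CC·B·B·CC·CC·CC·CC
    A ↦ AB
    B ↦ CC
    C ↦ B

A->AB, B->CC, C->B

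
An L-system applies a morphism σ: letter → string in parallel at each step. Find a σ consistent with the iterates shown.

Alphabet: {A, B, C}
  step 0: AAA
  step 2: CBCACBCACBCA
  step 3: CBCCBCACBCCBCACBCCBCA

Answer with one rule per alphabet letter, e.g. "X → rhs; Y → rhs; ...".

A->CA, B->C, C->CB

  step 2 ⇒ step 3: CBCACBCACBCA ⇒ CB·C·CB·CA·CB·C·CB·CA·CB·C·CB·CA
    A ↦ CA
    B ↦ C
    C ↦ CB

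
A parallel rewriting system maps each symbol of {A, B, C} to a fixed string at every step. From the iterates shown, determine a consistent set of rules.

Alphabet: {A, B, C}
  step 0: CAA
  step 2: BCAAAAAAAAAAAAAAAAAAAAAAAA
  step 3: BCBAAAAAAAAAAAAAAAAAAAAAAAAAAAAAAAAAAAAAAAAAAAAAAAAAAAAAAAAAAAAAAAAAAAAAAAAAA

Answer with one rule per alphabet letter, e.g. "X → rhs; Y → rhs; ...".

  step 2 ⇒ step 3: BCAAAAAAAAAAAAAAAAAAAAAAAA ⇒ BC·BAA·AAA·AAA·AAA·AAA·AAA·AAA·AAA·AAA·AAA·AAA·AAA·AAA·AAA·AAA·AAA·AAA·AAA·AAA·AAA·AAA·AAA·AAA·AAA·AAA
    A ↦ AAA
    B ↦ BC
    C ↦ BAA

A->AAA, B->BC, C->BAA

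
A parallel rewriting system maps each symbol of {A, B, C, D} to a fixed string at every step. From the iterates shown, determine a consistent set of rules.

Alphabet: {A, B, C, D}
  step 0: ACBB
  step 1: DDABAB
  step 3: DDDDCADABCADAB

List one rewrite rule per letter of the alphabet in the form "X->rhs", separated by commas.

A->D, B->AB, C->D, D->CA

  step 0 ⇒ step 1: ACBB ⇒ D·D·AB·AB
    A ↦ D
    B ↦ AB
    C ↦ D
    D ↦ CA  (constrained at step 1)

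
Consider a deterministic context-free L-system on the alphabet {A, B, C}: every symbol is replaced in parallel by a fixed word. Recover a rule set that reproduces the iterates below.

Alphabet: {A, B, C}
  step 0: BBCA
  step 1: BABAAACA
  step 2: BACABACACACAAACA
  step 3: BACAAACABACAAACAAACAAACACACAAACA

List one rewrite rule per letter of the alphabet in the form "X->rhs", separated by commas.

  step 2 ⇒ step 3: BACABACACACAAACA ⇒ BA·CA·AA·CA·BA·CA·AA·CA·AA·CA·AA·CA·CA·CA·AA·CA
    A ↦ CA
    B ↦ BA
    C ↦ AA

A->CA, B->BA, C->AA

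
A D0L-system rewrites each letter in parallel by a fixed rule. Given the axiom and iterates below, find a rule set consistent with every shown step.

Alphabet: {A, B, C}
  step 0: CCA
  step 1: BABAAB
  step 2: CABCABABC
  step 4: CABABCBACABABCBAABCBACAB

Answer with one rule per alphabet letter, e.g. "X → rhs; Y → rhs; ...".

A->AB, B->C, C->BA

  step 1 ⇒ step 2: BABAAB ⇒ C·AB·C·AB·AB·C
    A ↦ AB
    B ↦ C
  step 0 ⇒ step 1: CCA ⇒ BA·BA·AB
    C ↦ BA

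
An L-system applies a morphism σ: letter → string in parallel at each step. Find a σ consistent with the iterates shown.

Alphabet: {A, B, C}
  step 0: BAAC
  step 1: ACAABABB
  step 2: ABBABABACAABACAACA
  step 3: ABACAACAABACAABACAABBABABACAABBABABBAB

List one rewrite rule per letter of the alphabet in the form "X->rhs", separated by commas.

A->AB, B->ACA, C->B

  step 2 ⇒ step 3: ABBABABACAABACAACA ⇒ AB·ACA·ACA·AB·ACA·AB·ACA·AB·B·AB·AB·ACA·AB·B·AB·AB·B·AB
    A ↦ AB
    B ↦ ACA
    C ↦ B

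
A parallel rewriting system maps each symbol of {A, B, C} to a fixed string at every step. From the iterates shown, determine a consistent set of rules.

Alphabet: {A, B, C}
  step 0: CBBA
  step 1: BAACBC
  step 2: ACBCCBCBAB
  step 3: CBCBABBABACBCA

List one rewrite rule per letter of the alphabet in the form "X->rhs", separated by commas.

A->CBC, B->A, C->B

  step 2 ⇒ step 3: ACBCCBCBAB ⇒ CBC·B·A·B·B·A·B·A·CBC·A
    A ↦ CBC
    B ↦ A
    C ↦ B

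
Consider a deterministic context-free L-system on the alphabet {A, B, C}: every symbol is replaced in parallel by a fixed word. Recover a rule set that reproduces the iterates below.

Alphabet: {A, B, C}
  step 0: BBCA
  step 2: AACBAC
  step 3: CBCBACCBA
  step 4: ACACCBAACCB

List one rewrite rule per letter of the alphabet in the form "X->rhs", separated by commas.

A->CB, B->C, C->A

  step 3 ⇒ step 4: CBCBACCBA ⇒ A·C·A·C·CB·A·A·C·CB
    A ↦ CB
    B ↦ C
    C ↦ A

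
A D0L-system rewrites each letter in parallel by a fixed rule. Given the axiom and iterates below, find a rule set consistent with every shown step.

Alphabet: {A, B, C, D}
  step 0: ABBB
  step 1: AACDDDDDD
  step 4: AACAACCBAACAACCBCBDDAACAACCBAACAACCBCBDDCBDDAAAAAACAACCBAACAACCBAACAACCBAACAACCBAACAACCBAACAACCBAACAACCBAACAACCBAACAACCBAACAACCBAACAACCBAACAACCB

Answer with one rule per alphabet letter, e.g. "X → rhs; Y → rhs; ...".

  step 0 ⇒ step 1: ABBB ⇒ AAC·DD·DD·DD
    A ↦ AAC
    B ↦ DD
    C ↦ CB  (constrained at step 1)
    D ↦ AA  (constrained at step 1)

A->AAC, B->DD, C->CB, D->AA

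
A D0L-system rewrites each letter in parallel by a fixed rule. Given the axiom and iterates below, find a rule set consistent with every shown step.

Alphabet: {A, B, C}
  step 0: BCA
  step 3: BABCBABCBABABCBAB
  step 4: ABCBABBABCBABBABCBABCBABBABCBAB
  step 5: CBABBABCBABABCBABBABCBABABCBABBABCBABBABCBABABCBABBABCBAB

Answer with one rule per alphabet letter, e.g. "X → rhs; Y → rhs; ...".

A->CB, B->AB, C->B

  step 4 ⇒ step 5: ABCBABBABCBABBABCBABCBABBABCBAB ⇒ CB·AB·B·AB·CB·AB·AB·CB·AB·B·AB·CB·AB·AB·CB·AB·B·AB·CB·AB·B·AB·CB·AB·AB·CB·AB·B·AB·CB·AB
    A ↦ CB
    B ↦ AB
    C ↦ B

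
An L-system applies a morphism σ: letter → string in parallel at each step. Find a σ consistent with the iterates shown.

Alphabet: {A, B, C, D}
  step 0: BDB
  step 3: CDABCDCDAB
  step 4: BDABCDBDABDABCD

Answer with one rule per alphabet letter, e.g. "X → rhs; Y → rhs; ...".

  step 3 ⇒ step 4: CDABCDCDAB ⇒ BD·A·B·CD·BD·A·BD·A·B·CD
    A ↦ B
    B ↦ CD
    C ↦ BD
    D ↦ A

A->B, B->CD, C->BD, D->A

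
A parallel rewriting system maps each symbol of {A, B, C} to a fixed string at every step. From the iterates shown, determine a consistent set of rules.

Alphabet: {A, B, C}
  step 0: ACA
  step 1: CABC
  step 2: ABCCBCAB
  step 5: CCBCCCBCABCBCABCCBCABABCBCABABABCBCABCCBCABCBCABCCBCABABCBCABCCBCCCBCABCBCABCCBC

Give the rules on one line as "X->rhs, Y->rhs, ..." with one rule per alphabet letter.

A->C, B->CBC, C->AB

  step 1 ⇒ step 2: CABC ⇒ AB·C·CBC·AB
    A ↦ C
    B ↦ CBC
    C ↦ AB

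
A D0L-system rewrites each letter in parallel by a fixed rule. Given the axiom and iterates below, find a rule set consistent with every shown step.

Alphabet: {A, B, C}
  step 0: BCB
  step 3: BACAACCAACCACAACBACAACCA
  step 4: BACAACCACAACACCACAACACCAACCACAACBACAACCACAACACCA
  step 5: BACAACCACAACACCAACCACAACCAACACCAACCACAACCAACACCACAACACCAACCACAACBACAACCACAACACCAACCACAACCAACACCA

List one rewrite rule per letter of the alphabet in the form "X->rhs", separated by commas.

A->CA, B->BA, C->AC

  step 4 ⇒ step 5: BACAACCACAACACCACAACACCAACCACAACBACAACCACAACACCA ⇒ BA·CA·AC·CA·CA·AC·AC·CA·AC·CA·CA·AC·CA·AC·AC·CA·AC·CA·CA·AC·CA·AC·AC·CA·CA·AC·AC·CA·AC·CA·CA·AC·BA·CA·AC·CA·CA·AC·AC·CA·AC·CA·CA·AC·CA·AC·AC·CA
    A ↦ CA
    B ↦ BA
    C ↦ AC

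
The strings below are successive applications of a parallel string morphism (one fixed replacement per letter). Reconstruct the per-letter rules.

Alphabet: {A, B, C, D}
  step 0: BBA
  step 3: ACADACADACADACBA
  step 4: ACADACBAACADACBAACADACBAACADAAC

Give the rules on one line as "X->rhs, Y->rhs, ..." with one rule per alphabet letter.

A->AC, B->A, C->AD, D->BA

  step 3 ⇒ step 4: ACADACADACADACBA ⇒ AC·AD·AC·BA·AC·AD·AC·BA·AC·AD·AC·BA·AC·AD·A·AC
    A ↦ AC
    B ↦ A
    C ↦ AD
    D ↦ BA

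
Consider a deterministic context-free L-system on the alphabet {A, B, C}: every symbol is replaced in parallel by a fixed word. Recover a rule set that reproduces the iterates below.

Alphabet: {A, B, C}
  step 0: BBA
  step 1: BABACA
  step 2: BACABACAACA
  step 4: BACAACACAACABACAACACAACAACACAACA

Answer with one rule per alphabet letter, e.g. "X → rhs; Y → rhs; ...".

  step 1 ⇒ step 2: BABACA ⇒ BA·CA·BA·CA·A·CA
    A ↦ CA
    B ↦ BA
    C ↦ A

A->CA, B->BA, C->A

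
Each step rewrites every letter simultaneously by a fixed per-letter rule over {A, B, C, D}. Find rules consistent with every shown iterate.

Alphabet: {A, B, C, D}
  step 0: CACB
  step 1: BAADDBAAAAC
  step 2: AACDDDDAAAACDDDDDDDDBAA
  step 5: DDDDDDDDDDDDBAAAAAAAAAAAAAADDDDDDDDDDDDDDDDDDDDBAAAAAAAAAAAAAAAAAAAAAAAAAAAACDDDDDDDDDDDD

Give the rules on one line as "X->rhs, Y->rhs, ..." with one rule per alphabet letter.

A->DD, B->AAC, C->BAA, D->A

  step 1 ⇒ step 2: BAADDBAAAAC ⇒ AAC·DD·DD·A·A·AAC·DD·DD·DD·DD·BAA
    A ↦ DD
    B ↦ AAC
    C ↦ BAA
    D ↦ A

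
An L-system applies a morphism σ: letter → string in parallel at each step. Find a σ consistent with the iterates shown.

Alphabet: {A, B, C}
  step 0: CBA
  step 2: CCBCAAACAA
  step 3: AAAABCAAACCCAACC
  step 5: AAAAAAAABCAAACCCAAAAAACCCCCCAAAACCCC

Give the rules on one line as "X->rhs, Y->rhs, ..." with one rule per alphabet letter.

  step 2 ⇒ step 3: CCBCAAACAA ⇒ AA·AA·BCA·AA·C·C·C·AA·C·C
    A ↦ C
    B ↦ BCA
    C ↦ AA

A->C, B->BCA, C->AA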